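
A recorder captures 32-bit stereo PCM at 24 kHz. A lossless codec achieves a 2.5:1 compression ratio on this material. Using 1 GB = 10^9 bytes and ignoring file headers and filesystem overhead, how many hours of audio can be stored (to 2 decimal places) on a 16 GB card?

57.87 hours

Uncompressed byte rate = 24,000 × 4 × 2 = 192,000 bytes/s.
After 2.5:1 compression, effective rate ≈ 76800 bytes/s.
Capacity = 16 × 1,000,000,000 = 16,000,000,000 bytes.
16,000,000,000 / effective rate ≈ 208333.33 s → 57.87 hours.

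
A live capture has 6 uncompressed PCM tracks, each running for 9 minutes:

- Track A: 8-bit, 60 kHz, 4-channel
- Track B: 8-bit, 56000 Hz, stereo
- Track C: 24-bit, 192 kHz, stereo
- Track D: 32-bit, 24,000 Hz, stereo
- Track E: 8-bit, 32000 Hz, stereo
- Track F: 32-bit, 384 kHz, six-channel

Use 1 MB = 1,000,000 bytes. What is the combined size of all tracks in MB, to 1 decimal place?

5927.0 MB

9 minutes = 540 s.
Track A: 60,000 × 540 × 1 × 4 = 129,600,000 bytes.
Track B: 56,000 × 540 × 1 × 2 = 60,480,000 bytes.
Track C: 192,000 × 540 × 3 × 2 = 622,080,000 bytes.
Track D: 24,000 × 540 × 4 × 2 = 103,680,000 bytes.
Track E: 32,000 × 540 × 1 × 2 = 34,560,000 bytes.
Track F: 384,000 × 540 × 4 × 6 = 4,976,640,000 bytes.
Total = 5,927,040,000 bytes = 5927.0 MB.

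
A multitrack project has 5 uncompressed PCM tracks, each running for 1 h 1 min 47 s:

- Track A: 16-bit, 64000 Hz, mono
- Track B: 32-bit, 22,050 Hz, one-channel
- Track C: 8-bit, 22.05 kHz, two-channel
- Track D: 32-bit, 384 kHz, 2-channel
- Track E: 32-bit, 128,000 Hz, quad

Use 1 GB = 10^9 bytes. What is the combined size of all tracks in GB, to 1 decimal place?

19.9 GB

1 h 1 min 47 s = 3,707 s.
Track A: 64,000 × 3,707 × 2 × 1 = 474,496,000 bytes.
Track B: 22,050 × 3,707 × 4 × 1 = 326,957,400 bytes.
Track C: 22,050 × 3,707 × 1 × 2 = 163,478,700 bytes.
Track D: 384,000 × 3,707 × 4 × 2 = 11,387,904,000 bytes.
Track E: 128,000 × 3,707 × 4 × 4 = 7,591,936,000 bytes.
Total = 19,944,772,100 bytes = 19.9 GB.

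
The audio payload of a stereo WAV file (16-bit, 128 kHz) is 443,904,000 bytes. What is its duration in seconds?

Byte rate = 128,000 × 2 × 2 = 512,000 bytes/s.
Duration = 443,904,000 / 512,000 = 867 s.

867 seconds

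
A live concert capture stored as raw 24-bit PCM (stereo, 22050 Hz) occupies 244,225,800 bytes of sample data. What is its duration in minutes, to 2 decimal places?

Byte rate = 22,050 × 3 × 2 = 132,300 bytes/s.
Duration = 244,225,800 / 132,300 = 1,846 s.
1,846 s / 60 = 30.77 minutes.

30.77 minutes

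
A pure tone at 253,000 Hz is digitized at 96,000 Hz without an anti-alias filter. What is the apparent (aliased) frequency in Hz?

Nyquist = 96,000/2 = 48,000 Hz; 253,000 Hz exceeds it.
Alias = |253,000 − 3×96,000| = |253,000 − 288,000| = 35,000 Hz.

35,000 Hz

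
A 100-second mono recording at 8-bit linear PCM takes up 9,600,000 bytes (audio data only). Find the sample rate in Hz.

96,000 Hz

Bytes = sample_rate × seconds × bytes_per_sample × channels.
sample_rate = 9,600,000 / (100 × 1 × 1) = 9,600,000 / 100 = 96,000 Hz.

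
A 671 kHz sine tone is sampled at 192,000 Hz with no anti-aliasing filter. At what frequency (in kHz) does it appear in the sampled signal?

Nyquist = 192,000/2 = 96,000 Hz; 671,000 Hz exceeds it.
Alias = |671,000 − 3×192,000| = |671,000 − 576,000| = 95,000 Hz = 95 kHz.

95 kHz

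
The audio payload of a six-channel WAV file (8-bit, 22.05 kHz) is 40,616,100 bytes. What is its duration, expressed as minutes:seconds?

Byte rate = 22,050 × 1 × 6 = 132,300 bytes/s.
Duration = 40,616,100 / 132,300 = 307 s.
307 s = 5:07.

5:07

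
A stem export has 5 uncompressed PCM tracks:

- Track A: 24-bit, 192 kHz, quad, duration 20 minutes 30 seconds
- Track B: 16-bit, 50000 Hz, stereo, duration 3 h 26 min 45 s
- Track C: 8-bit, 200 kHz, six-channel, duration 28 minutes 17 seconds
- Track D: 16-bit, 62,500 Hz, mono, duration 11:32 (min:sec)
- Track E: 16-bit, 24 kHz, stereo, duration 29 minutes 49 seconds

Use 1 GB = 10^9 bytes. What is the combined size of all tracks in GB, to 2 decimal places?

7.61 GB

Track A: 20 minutes 30 seconds = 1,230 s; 192,000 × 1,230 × 3 × 4 = 2,833,920,000 bytes.
Track B: 3 h 26 min 45 s = 12,405 s; 50,000 × 12,405 × 2 × 2 = 2,481,000,000 bytes.
Track C: 28 minutes 17 seconds = 1,697 s; 200,000 × 1,697 × 1 × 6 = 2,036,400,000 bytes.
Track D: 11:32 (min:sec) = 692 s; 62,500 × 692 × 2 × 1 = 86,500,000 bytes.
Track E: 29 minutes 49 seconds = 1,789 s; 24,000 × 1,789 × 2 × 2 = 171,744,000 bytes.
Total = 7,609,564,000 bytes = 7.61 GB.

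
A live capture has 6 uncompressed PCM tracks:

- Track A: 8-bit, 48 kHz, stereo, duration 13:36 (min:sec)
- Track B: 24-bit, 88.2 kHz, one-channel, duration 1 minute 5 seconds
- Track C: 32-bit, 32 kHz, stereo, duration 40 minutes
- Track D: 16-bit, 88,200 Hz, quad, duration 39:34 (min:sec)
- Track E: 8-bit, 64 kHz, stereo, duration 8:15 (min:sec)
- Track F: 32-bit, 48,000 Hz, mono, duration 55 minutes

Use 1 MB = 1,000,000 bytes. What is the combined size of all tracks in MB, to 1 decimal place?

Track A: 13:36 (min:sec) = 816 s; 48,000 × 816 × 1 × 2 = 78,336,000 bytes.
Track B: 1 minute 5 seconds = 65 s; 88,200 × 65 × 3 × 1 = 17,199,000 bytes.
Track C: 40 minutes = 2,400 s; 32,000 × 2,400 × 4 × 2 = 614,400,000 bytes.
Track D: 39:34 (min:sec) = 2,374 s; 88,200 × 2,374 × 2 × 4 = 1,675,094,400 bytes.
Track E: 8:15 (min:sec) = 495 s; 64,000 × 495 × 1 × 2 = 63,360,000 bytes.
Track F: 55 minutes = 3,300 s; 48,000 × 3,300 × 4 × 1 = 633,600,000 bytes.
Total = 3,081,989,400 bytes = 3082.0 MB.

3082.0 MB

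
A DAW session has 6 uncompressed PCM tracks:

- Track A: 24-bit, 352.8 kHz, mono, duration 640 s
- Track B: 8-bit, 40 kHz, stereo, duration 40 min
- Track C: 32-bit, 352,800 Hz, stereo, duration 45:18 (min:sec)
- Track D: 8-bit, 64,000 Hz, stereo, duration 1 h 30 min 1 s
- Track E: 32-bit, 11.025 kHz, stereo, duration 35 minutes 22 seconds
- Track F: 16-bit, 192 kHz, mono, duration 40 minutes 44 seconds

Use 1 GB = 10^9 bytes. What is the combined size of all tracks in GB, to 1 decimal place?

Track A: 352,800 × 640 × 3 × 1 = 677,376,000 bytes.
Track B: 40 min = 2,400 s; 40,000 × 2,400 × 1 × 2 = 192,000,000 bytes.
Track C: 45:18 (min:sec) = 2,718 s; 352,800 × 2,718 × 4 × 2 = 7,671,283,200 bytes.
Track D: 1 h 30 min 1 s = 5,401 s; 64,000 × 5,401 × 1 × 2 = 691,328,000 bytes.
Track E: 35 minutes 22 seconds = 2,122 s; 11,025 × 2,122 × 4 × 2 = 187,160,400 bytes.
Track F: 40 minutes 44 seconds = 2,444 s; 192,000 × 2,444 × 2 × 1 = 938,496,000 bytes.
Total = 10,357,643,600 bytes = 10.4 GB.

10.4 GB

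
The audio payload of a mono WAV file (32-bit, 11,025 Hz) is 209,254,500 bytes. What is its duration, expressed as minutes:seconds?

79:05

Byte rate = 11,025 × 4 × 1 = 44,100 bytes/s.
Duration = 209,254,500 / 44,100 = 4,745 s.
4,745 s = 79:05.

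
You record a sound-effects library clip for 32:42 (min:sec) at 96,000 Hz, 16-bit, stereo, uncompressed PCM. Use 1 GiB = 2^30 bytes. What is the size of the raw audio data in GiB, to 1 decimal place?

Duration = 32:42 (min:sec) = 1,962 s.
Bytes = 96,000 samples/s × 1,962 s × 2 bytes/sample × 2 ch = 753,408,000 bytes.
753,408,000 / 1,073,741,824 = 0.7 GiB.

0.7 GiB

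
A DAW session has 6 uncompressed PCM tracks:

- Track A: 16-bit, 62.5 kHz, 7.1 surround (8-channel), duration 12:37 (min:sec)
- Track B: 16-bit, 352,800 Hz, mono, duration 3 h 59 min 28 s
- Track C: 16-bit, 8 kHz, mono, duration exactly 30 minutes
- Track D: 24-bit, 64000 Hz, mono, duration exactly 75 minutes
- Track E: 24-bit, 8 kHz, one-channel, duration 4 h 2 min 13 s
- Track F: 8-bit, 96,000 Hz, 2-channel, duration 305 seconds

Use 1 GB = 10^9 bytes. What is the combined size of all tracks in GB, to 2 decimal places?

12.20 GB

Track A: 12:37 (min:sec) = 757 s; 62,500 × 757 × 2 × 8 = 757,000,000 bytes.
Track B: 3 h 59 min 28 s = 14,368 s; 352,800 × 14,368 × 2 × 1 = 10,138,060,800 bytes.
Track C: exactly 30 minutes = 1,800 s; 8,000 × 1,800 × 2 × 1 = 28,800,000 bytes.
Track D: exactly 75 minutes = 4,500 s; 64,000 × 4,500 × 3 × 1 = 864,000,000 bytes.
Track E: 4 h 2 min 13 s = 14,533 s; 8,000 × 14,533 × 3 × 1 = 348,792,000 bytes.
Track F: 96,000 × 305 × 1 × 2 = 58,560,000 bytes.
Total = 12,195,212,800 bytes = 12.20 GB.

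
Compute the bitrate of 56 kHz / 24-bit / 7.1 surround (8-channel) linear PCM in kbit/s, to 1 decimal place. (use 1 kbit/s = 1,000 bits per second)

10752.0 kbit/s

Bit rate = 56,000 × 24 × 8 = 10,752,000 bits/s.
= 10752.0 kbit/s.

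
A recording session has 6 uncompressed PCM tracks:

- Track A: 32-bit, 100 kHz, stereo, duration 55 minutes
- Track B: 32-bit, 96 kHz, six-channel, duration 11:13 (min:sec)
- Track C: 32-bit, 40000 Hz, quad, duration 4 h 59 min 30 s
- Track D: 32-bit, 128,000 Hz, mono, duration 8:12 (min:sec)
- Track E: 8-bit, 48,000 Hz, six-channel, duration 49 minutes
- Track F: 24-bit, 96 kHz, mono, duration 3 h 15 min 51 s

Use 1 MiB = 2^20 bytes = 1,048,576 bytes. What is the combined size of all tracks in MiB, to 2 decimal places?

19239.72 MiB

Track A: 55 minutes = 3,300 s; 100,000 × 3,300 × 4 × 2 = 2,640,000,000 bytes.
Track B: 11:13 (min:sec) = 673 s; 96,000 × 673 × 4 × 6 = 1,550,592,000 bytes.
Track C: 4 h 59 min 30 s = 17,970 s; 40,000 × 17,970 × 4 × 4 = 11,500,800,000 bytes.
Track D: 8:12 (min:sec) = 492 s; 128,000 × 492 × 4 × 1 = 251,904,000 bytes.
Track E: 49 minutes = 2,940 s; 48,000 × 2,940 × 1 × 6 = 846,720,000 bytes.
Track F: 3 h 15 min 51 s = 11,751 s; 96,000 × 11,751 × 3 × 1 = 3,384,288,000 bytes.
Total = 20,174,304,000 bytes = 19239.72 MiB.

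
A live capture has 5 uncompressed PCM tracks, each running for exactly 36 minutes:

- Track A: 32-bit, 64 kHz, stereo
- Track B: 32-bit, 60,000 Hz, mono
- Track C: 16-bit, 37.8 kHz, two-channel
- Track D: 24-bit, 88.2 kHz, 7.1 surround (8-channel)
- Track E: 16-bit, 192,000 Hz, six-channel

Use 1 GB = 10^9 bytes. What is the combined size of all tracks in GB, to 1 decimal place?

11.5 GB

exactly 36 minutes = 2,160 s.
Track A: 64,000 × 2,160 × 4 × 2 = 1,105,920,000 bytes.
Track B: 60,000 × 2,160 × 4 × 1 = 518,400,000 bytes.
Track C: 37,800 × 2,160 × 2 × 2 = 326,592,000 bytes.
Track D: 88,200 × 2,160 × 3 × 8 = 4,572,288,000 bytes.
Track E: 192,000 × 2,160 × 2 × 6 = 4,976,640,000 bytes.
Total = 11,499,840,000 bytes = 11.5 GB.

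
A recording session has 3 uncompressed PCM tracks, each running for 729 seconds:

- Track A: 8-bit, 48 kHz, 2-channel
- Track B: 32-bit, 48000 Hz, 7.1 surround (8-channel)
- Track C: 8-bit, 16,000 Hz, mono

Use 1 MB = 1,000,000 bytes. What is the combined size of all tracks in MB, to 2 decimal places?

1201.39 MB

Track A: 48,000 × 729 × 1 × 2 = 69,984,000 bytes.
Track B: 48,000 × 729 × 4 × 8 = 1,119,744,000 bytes.
Track C: 16,000 × 729 × 1 × 1 = 11,664,000 bytes.
Total = 1,201,392,000 bytes = 1201.39 MB.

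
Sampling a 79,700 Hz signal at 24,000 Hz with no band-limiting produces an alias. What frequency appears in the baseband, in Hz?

Nyquist = 24,000/2 = 12,000 Hz; 79,700 Hz exceeds it.
Alias = |79,700 − 3×24,000| = |79,700 − 72,000| = 7,700 Hz.

7,700 Hz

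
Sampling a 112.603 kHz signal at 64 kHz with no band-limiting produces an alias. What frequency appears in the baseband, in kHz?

15.397 kHz

Nyquist = 64,000/2 = 32,000 Hz; 112,603 Hz exceeds it.
Alias = |112,603 − 2×64,000| = |112,603 − 128,000| = 15,397 Hz = 15.397 kHz.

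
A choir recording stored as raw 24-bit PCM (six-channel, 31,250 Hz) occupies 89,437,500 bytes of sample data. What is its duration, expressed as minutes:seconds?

Byte rate = 31,250 × 3 × 6 = 562,500 bytes/s.
Duration = 89,437,500 / 562,500 = 159 s.
159 s = 2:39.

2:39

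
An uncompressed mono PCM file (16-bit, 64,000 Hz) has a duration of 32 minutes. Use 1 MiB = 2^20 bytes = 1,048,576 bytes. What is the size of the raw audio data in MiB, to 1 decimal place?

Duration = 32 minutes = 1,920 s.
Bytes = 64,000 samples/s × 1,920 s × 2 bytes/sample × 1 ch = 245,760,000 bytes.
245,760,000 / 1,048,576 = 234.4 MiB.

234.4 MiB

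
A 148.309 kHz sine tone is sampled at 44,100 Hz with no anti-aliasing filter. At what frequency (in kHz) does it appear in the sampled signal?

Nyquist = 44,100/2 = 22,050 Hz; 148,309 Hz exceeds it.
Alias = |148,309 − 3×44,100| = |148,309 − 132,300| = 16,009 Hz = 16.009 kHz.

16.009 kHz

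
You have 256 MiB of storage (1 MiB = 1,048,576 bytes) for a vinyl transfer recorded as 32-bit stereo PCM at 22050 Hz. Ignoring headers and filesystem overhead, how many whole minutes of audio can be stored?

25 minutes

Uncompressed byte rate = 22,050 × 4 × 2 = 176,400 bytes/s.
Capacity = 256 × 1,048,576 = 268,435,456 bytes.
268,435,456 / 176,400 ≈ 1521.74 s → 25 minutes.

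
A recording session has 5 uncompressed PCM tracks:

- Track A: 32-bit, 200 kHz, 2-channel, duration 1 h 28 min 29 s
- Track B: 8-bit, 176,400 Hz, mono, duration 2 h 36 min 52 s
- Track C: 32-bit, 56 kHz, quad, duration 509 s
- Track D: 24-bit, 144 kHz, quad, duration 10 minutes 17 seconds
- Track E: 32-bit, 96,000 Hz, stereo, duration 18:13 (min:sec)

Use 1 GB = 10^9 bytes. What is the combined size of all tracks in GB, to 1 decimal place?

12.5 GB

Track A: 1 h 28 min 29 s = 5,309 s; 200,000 × 5,309 × 4 × 2 = 8,494,400,000 bytes.
Track B: 2 h 36 min 52 s = 9,412 s; 176,400 × 9,412 × 1 × 1 = 1,660,276,800 bytes.
Track C: 56,000 × 509 × 4 × 4 = 456,064,000 bytes.
Track D: 10 minutes 17 seconds = 617 s; 144,000 × 617 × 3 × 4 = 1,066,176,000 bytes.
Track E: 18:13 (min:sec) = 1,093 s; 96,000 × 1,093 × 4 × 2 = 839,424,000 bytes.
Total = 12,516,340,800 bytes = 12.5 GB.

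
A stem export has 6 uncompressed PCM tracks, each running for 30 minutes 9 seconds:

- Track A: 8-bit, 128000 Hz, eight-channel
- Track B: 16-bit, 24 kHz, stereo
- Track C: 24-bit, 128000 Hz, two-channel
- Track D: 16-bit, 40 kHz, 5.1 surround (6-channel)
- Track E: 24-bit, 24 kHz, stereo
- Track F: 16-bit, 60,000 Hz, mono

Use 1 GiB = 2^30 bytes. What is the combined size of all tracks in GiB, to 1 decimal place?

30 minutes 9 seconds = 1,809 s.
Track A: 128,000 × 1,809 × 1 × 8 = 1,852,416,000 bytes.
Track B: 24,000 × 1,809 × 2 × 2 = 173,664,000 bytes.
Track C: 128,000 × 1,809 × 3 × 2 = 1,389,312,000 bytes.
Track D: 40,000 × 1,809 × 2 × 6 = 868,320,000 bytes.
Track E: 24,000 × 1,809 × 3 × 2 = 260,496,000 bytes.
Track F: 60,000 × 1,809 × 2 × 1 = 217,080,000 bytes.
Total = 4,761,288,000 bytes = 4.4 GiB.

4.4 GiB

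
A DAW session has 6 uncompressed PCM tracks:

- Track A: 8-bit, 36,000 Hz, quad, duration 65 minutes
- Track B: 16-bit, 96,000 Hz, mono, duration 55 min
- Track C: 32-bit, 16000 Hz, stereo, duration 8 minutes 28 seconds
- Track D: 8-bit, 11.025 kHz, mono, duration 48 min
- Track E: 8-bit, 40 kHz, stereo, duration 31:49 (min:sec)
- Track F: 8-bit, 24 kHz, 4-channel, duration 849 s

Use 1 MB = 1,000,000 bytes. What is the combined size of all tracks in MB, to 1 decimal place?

Track A: 65 minutes = 3,900 s; 36,000 × 3,900 × 1 × 4 = 561,600,000 bytes.
Track B: 55 min = 3,300 s; 96,000 × 3,300 × 2 × 1 = 633,600,000 bytes.
Track C: 8 minutes 28 seconds = 508 s; 16,000 × 508 × 4 × 2 = 65,024,000 bytes.
Track D: 48 min = 2,880 s; 11,025 × 2,880 × 1 × 1 = 31,752,000 bytes.
Track E: 31:49 (min:sec) = 1,909 s; 40,000 × 1,909 × 1 × 2 = 152,720,000 bytes.
Track F: 24,000 × 849 × 1 × 4 = 81,504,000 bytes.
Total = 1,526,200,000 bytes = 1526.2 MB.

1526.2 MB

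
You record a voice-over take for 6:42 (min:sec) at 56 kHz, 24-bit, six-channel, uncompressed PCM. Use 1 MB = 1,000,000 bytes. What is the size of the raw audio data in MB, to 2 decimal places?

405.22 MB

Duration = 6:42 (min:sec) = 402 s.
Bytes = 56,000 samples/s × 402 s × 3 bytes/sample × 6 ch = 405,216,000 bytes.
405,216,000 / 1,000,000 = 405.22 MB.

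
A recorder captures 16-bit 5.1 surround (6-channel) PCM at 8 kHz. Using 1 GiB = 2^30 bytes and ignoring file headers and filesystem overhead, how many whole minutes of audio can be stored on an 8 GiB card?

1,491 minutes

Uncompressed byte rate = 8,000 × 2 × 6 = 96,000 bytes/s.
Capacity = 8 × 1,073,741,824 = 8,589,934,592 bytes.
8,589,934,592 / 96,000 ≈ 89478.49 s → 1,491 minutes.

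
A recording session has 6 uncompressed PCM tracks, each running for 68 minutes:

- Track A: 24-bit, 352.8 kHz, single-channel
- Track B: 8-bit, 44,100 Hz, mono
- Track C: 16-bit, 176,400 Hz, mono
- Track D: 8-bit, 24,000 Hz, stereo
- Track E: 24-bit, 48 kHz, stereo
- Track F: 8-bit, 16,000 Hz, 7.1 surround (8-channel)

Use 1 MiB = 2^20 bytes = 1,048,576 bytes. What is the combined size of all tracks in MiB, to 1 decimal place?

68 minutes = 4,080 s.
Track A: 352,800 × 4,080 × 3 × 1 = 4,318,272,000 bytes.
Track B: 44,100 × 4,080 × 1 × 1 = 179,928,000 bytes.
Track C: 176,400 × 4,080 × 2 × 1 = 1,439,424,000 bytes.
Track D: 24,000 × 4,080 × 1 × 2 = 195,840,000 bytes.
Track E: 48,000 × 4,080 × 3 × 2 = 1,175,040,000 bytes.
Track F: 16,000 × 4,080 × 1 × 8 = 522,240,000 bytes.
Total = 7,830,744,000 bytes = 7468.0 MiB.

7468.0 MiB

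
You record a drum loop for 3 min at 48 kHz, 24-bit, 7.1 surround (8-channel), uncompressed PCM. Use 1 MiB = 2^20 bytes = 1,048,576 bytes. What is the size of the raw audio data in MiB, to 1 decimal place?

Duration = 3 min = 180 s.
Bytes = 48,000 samples/s × 180 s × 3 bytes/sample × 8 ch = 207,360,000 bytes.
207,360,000 / 1,048,576 = 197.8 MiB.

197.8 MiB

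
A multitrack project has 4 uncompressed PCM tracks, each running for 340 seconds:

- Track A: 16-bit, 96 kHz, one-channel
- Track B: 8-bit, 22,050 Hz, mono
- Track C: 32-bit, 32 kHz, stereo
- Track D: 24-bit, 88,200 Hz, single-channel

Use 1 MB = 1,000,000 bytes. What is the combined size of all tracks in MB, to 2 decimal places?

249.78 MB

Track A: 96,000 × 340 × 2 × 1 = 65,280,000 bytes.
Track B: 22,050 × 340 × 1 × 1 = 7,497,000 bytes.
Track C: 32,000 × 340 × 4 × 2 = 87,040,000 bytes.
Track D: 88,200 × 340 × 3 × 1 = 89,964,000 bytes.
Total = 249,781,000 bytes = 249.78 MB.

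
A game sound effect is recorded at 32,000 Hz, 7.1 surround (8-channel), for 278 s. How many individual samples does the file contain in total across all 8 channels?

32,000 × 278 s × 8 ch = 71,168,000 samples.

71,168,000 samples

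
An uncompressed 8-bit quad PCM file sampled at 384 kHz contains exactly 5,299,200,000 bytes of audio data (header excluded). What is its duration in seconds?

3,450 seconds

Byte rate = 384,000 × 1 × 4 = 1,536,000 bytes/s.
Duration = 5,299,200,000 / 1,536,000 = 3,450 s.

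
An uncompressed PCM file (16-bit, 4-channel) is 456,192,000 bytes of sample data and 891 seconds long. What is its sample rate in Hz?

64,000 Hz

Bytes = sample_rate × seconds × bytes_per_sample × channels.
sample_rate = 456,192,000 / (891 × 2 × 4) = 456,192,000 / 7,128 = 64,000 Hz.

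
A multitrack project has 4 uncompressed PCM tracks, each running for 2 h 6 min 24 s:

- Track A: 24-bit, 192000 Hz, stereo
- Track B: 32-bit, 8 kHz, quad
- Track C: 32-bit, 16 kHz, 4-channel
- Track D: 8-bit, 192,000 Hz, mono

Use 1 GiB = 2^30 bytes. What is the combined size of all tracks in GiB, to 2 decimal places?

2 h 6 min 24 s = 7,584 s.
Track A: 192,000 × 7,584 × 3 × 2 = 8,736,768,000 bytes.
Track B: 8,000 × 7,584 × 4 × 4 = 970,752,000 bytes.
Track C: 16,000 × 7,584 × 4 × 4 = 1,941,504,000 bytes.
Track D: 192,000 × 7,584 × 1 × 1 = 1,456,128,000 bytes.
Total = 13,105,152,000 bytes = 12.21 GiB.

12.21 GiB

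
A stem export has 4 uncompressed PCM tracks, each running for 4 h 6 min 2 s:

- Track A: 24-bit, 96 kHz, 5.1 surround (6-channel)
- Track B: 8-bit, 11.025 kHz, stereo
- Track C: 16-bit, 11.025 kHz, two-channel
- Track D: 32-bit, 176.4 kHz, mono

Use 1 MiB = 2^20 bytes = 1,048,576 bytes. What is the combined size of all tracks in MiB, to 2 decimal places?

35191.83 MiB

4 h 6 min 2 s = 14,762 s.
Track A: 96,000 × 14,762 × 3 × 6 = 25,508,736,000 bytes.
Track B: 11,025 × 14,762 × 1 × 2 = 325,502,100 bytes.
Track C: 11,025 × 14,762 × 2 × 2 = 651,004,200 bytes.
Track D: 176,400 × 14,762 × 4 × 1 = 10,416,067,200 bytes.
Total = 36,901,309,500 bytes = 35191.83 MiB.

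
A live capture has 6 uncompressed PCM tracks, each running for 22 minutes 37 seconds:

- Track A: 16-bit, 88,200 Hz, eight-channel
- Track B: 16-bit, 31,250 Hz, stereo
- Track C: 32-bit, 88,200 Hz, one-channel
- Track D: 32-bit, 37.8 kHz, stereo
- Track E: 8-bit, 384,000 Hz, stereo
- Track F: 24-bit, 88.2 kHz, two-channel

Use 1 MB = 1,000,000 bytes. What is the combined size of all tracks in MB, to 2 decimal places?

22 minutes 37 seconds = 1,357 s.
Track A: 88,200 × 1,357 × 2 × 8 = 1,914,998,400 bytes.
Track B: 31,250 × 1,357 × 2 × 2 = 169,625,000 bytes.
Track C: 88,200 × 1,357 × 4 × 1 = 478,749,600 bytes.
Track D: 37,800 × 1,357 × 4 × 2 = 410,356,800 bytes.
Track E: 384,000 × 1,357 × 1 × 2 = 1,042,176,000 bytes.
Track F: 88,200 × 1,357 × 3 × 2 = 718,124,400 bytes.
Total = 4,734,030,200 bytes = 4734.03 MB.

4734.03 MB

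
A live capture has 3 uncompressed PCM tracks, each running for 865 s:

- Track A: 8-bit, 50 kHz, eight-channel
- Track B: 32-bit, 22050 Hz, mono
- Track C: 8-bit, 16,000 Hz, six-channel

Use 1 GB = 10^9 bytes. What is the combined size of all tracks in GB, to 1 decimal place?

Track A: 50,000 × 865 × 1 × 8 = 346,000,000 bytes.
Track B: 22,050 × 865 × 4 × 1 = 76,293,000 bytes.
Track C: 16,000 × 865 × 1 × 6 = 83,040,000 bytes.
Total = 505,333,000 bytes = 0.5 GB.

0.5 GB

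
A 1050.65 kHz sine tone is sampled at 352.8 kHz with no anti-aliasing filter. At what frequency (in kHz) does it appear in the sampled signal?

7.75 kHz

Nyquist = 352,800/2 = 176,400 Hz; 1,050,650 Hz exceeds it.
Alias = |1,050,650 − 3×352,800| = |1,050,650 − 1,058,400| = 7,750 Hz = 7.75 kHz.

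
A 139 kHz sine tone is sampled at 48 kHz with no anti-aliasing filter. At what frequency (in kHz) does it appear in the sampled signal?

5 kHz

Nyquist = 48,000/2 = 24,000 Hz; 139,000 Hz exceeds it.
Alias = |139,000 − 3×48,000| = |139,000 − 144,000| = 5,000 Hz = 5 kHz.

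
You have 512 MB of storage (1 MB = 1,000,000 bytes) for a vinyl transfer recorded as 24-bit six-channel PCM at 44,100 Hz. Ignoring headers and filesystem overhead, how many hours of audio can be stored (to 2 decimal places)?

0.18 hours

Uncompressed byte rate = 44,100 × 3 × 6 = 793,800 bytes/s.
Capacity = 512 × 1,000,000 = 512,000,000 bytes.
512,000,000 / 793,800 ≈ 645 s → 0.18 hours.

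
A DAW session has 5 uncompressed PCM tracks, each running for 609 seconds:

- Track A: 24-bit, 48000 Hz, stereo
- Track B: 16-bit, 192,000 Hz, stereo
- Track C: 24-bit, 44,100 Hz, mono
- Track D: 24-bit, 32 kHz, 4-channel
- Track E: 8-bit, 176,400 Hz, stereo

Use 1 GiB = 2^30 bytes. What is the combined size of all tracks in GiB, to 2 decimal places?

1.09 GiB

Track A: 48,000 × 609 × 3 × 2 = 175,392,000 bytes.
Track B: 192,000 × 609 × 2 × 2 = 467,712,000 bytes.
Track C: 44,100 × 609 × 3 × 1 = 80,570,700 bytes.
Track D: 32,000 × 609 × 3 × 4 = 233,856,000 bytes.
Track E: 176,400 × 609 × 1 × 2 = 214,855,200 bytes.
Total = 1,172,385,900 bytes = 1.09 GiB.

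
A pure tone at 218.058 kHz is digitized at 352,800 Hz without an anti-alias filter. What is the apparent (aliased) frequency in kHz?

134.742 kHz

Nyquist = 352,800/2 = 176,400 Hz; 218,058 Hz exceeds it.
Alias = |218,058 − 1×352,800| = |218,058 − 352,800| = 134,742 Hz = 134.742 kHz.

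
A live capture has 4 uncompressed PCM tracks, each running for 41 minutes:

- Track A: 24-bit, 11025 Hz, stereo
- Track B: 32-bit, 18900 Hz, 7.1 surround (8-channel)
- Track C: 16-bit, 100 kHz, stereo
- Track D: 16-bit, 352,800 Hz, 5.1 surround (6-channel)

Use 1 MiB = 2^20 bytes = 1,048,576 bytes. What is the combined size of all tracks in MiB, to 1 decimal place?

12444.7 MiB

41 minutes = 2,460 s.
Track A: 11,025 × 2,460 × 3 × 2 = 162,729,000 bytes.
Track B: 18,900 × 2,460 × 4 × 8 = 1,487,808,000 bytes.
Track C: 100,000 × 2,460 × 2 × 2 = 984,000,000 bytes.
Track D: 352,800 × 2,460 × 2 × 6 = 10,414,656,000 bytes.
Total = 13,049,193,000 bytes = 12444.7 MiB.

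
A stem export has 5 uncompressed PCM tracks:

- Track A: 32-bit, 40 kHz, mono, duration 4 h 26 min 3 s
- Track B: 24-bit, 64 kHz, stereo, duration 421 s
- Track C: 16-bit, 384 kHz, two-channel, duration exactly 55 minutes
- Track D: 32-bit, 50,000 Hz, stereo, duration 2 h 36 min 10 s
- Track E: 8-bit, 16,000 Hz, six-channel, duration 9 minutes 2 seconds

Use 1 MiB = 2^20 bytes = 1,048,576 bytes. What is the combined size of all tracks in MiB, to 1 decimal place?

11047.9 MiB

Track A: 4 h 26 min 3 s = 15,963 s; 40,000 × 15,963 × 4 × 1 = 2,554,080,000 bytes.
Track B: 64,000 × 421 × 3 × 2 = 161,664,000 bytes.
Track C: exactly 55 minutes = 3,300 s; 384,000 × 3,300 × 2 × 2 = 5,068,800,000 bytes.
Track D: 2 h 36 min 10 s = 9,370 s; 50,000 × 9,370 × 4 × 2 = 3,748,000,000 bytes.
Track E: 9 minutes 2 seconds = 542 s; 16,000 × 542 × 1 × 6 = 52,032,000 bytes.
Total = 11,584,576,000 bytes = 11047.9 MiB.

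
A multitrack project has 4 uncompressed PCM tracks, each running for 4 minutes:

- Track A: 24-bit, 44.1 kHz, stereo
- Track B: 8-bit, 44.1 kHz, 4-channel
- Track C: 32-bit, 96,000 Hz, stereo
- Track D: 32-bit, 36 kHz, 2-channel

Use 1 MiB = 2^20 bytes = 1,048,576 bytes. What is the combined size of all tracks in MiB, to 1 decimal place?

4 minutes = 240 s.
Track A: 44,100 × 240 × 3 × 2 = 63,504,000 bytes.
Track B: 44,100 × 240 × 1 × 4 = 42,336,000 bytes.
Track C: 96,000 × 240 × 4 × 2 = 184,320,000 bytes.
Track D: 36,000 × 240 × 4 × 2 = 69,120,000 bytes.
Total = 359,280,000 bytes = 342.6 MiB.

342.6 MiB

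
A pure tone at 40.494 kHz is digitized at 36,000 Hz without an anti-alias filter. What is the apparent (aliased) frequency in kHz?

4.494 kHz

Nyquist = 36,000/2 = 18,000 Hz; 40,494 Hz exceeds it.
Alias = |40,494 − 1×36,000| = |40,494 − 36,000| = 4,494 Hz = 4.494 kHz.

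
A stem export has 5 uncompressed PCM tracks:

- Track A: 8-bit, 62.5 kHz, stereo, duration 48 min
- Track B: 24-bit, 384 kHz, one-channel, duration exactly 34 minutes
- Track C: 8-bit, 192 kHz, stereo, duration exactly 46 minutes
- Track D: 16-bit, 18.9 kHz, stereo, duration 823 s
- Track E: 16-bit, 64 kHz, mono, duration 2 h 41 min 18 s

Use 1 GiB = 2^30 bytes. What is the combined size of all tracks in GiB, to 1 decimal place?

Track A: 48 min = 2,880 s; 62,500 × 2,880 × 1 × 2 = 360,000,000 bytes.
Track B: exactly 34 minutes = 2,040 s; 384,000 × 2,040 × 3 × 1 = 2,350,080,000 bytes.
Track C: exactly 46 minutes = 2,760 s; 192,000 × 2,760 × 1 × 2 = 1,059,840,000 bytes.
Track D: 18,900 × 823 × 2 × 2 = 62,218,800 bytes.
Track E: 2 h 41 min 18 s = 9,678 s; 64,000 × 9,678 × 2 × 1 = 1,238,784,000 bytes.
Total = 5,070,922,800 bytes = 4.7 GiB.

4.7 GiB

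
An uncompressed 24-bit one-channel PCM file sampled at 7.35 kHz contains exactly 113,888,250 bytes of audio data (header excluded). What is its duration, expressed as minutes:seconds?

Byte rate = 7,350 × 3 × 1 = 22,050 bytes/s.
Duration = 113,888,250 / 22,050 = 5,165 s.
5,165 s = 86:05.

86:05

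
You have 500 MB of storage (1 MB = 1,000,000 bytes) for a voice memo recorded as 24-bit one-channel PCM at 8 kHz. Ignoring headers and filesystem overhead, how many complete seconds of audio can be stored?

Uncompressed byte rate = 8,000 × 3 × 1 = 24,000 bytes/s.
Capacity = 500 × 1,000,000 = 500,000,000 bytes.
500,000,000 / 24,000 ≈ 20833.33 s → 20,833 seconds.

20,833 seconds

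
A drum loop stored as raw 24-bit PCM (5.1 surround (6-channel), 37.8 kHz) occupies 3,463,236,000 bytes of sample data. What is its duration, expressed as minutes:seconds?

84:50

Byte rate = 37,800 × 3 × 6 = 680,400 bytes/s.
Duration = 3,463,236,000 / 680,400 = 5,090 s.
5,090 s = 84:50.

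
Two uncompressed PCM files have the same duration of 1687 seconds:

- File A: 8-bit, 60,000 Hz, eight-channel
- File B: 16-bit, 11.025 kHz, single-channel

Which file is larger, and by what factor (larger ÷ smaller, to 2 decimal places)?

File A: 60,000 × 1 × 8 = 480,000 bytes/s.
File B: 11,025 × 2 × 1 = 22,050 bytes/s.
File A is larger; ratio = 809,760,000 / 37,198,350 = 21.77.

File A, by a factor of 21.77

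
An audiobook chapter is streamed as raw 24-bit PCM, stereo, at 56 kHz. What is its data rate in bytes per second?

Bit rate = 56,000 × 24 × 2 = 2,688,000 bits/s.
2,688,000 / 8 = 336,000 bytes/s.

336,000 bytes/s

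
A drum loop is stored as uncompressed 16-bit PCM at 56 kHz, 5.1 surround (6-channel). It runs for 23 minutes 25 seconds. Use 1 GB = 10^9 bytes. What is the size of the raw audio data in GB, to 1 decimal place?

Duration = 23 minutes 25 seconds = 1,405 s.
Bytes = 56,000 samples/s × 1,405 s × 2 bytes/sample × 6 ch = 944,160,000 bytes.
944,160,000 / 1,000,000,000 = 0.9 GB.

0.9 GB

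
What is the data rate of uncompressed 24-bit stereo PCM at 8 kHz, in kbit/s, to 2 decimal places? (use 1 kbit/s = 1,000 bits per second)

Bit rate = 8,000 × 24 × 2 = 384,000 bits/s.
= 384.00 kbit/s.

384.00 kbit/s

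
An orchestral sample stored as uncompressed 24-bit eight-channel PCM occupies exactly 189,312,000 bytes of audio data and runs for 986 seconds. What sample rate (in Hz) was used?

8,000 Hz

Bytes = sample_rate × seconds × bytes_per_sample × channels.
sample_rate = 189,312,000 / (986 × 3 × 8) = 189,312,000 / 23,664 = 8,000 Hz.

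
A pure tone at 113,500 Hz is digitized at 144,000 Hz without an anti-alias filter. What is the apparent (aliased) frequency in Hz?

Nyquist = 144,000/2 = 72,000 Hz; 113,500 Hz exceeds it.
Alias = |113,500 − 1×144,000| = |113,500 − 144,000| = 30,500 Hz.

30,500 Hz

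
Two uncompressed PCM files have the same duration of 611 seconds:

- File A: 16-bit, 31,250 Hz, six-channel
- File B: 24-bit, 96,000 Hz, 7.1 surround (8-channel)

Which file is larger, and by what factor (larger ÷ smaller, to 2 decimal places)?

File B, by a factor of 6.14

File A: 31,250 × 2 × 6 = 375,000 bytes/s.
File B: 96,000 × 3 × 8 = 2,304,000 bytes/s.
File B is larger; ratio = 1,407,744,000 / 229,125,000 = 6.14.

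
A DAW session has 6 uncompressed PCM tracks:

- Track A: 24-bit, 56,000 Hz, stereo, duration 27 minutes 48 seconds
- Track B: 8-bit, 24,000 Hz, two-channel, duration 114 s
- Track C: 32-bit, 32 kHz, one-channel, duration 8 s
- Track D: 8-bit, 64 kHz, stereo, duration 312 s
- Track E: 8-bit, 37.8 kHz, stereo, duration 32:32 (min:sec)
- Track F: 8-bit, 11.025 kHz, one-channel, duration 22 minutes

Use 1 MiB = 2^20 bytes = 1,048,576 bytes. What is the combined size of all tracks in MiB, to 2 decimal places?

733.38 MiB

Track A: 27 minutes 48 seconds = 1,668 s; 56,000 × 1,668 × 3 × 2 = 560,448,000 bytes.
Track B: 24,000 × 114 × 1 × 2 = 5,472,000 bytes.
Track C: 32,000 × 8 × 4 × 1 = 1,024,000 bytes.
Track D: 64,000 × 312 × 1 × 2 = 39,936,000 bytes.
Track E: 32:32 (min:sec) = 1,952 s; 37,800 × 1,952 × 1 × 2 = 147,571,200 bytes.
Track F: 22 minutes = 1,320 s; 11,025 × 1,320 × 1 × 1 = 14,553,000 bytes.
Total = 769,004,200 bytes = 733.38 MiB.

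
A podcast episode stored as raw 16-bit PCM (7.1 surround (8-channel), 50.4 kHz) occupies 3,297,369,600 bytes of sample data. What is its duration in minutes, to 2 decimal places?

68.15 minutes

Byte rate = 50,400 × 2 × 8 = 806,400 bytes/s.
Duration = 3,297,369,600 / 806,400 = 4,089 s.
4,089 s / 60 = 68.15 minutes.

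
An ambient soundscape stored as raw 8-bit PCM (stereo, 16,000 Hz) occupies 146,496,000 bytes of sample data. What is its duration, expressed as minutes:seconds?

Byte rate = 16,000 × 1 × 2 = 32,000 bytes/s.
Duration = 146,496,000 / 32,000 = 4,578 s.
4,578 s = 76:18.

76:18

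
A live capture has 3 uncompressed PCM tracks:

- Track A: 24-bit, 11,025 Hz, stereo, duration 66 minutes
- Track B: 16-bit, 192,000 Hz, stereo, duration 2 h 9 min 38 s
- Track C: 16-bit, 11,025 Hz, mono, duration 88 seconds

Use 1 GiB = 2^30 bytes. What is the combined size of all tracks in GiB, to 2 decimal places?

5.81 GiB

Track A: 66 minutes = 3,960 s; 11,025 × 3,960 × 3 × 2 = 261,954,000 bytes.
Track B: 2 h 9 min 38 s = 7,778 s; 192,000 × 7,778 × 2 × 2 = 5,973,504,000 bytes.
Track C: 11,025 × 88 × 2 × 1 = 1,940,400 bytes.
Total = 6,237,398,400 bytes = 5.81 GiB.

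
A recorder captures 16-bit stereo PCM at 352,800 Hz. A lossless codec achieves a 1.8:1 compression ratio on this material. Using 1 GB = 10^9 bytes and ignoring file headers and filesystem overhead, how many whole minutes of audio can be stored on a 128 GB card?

2,721 minutes

Uncompressed byte rate = 352,800 × 2 × 2 = 1,411,200 bytes/s.
After 1.8:1 compression, effective rate ≈ 784000 bytes/s.
Capacity = 128 × 1,000,000,000 = 128,000,000,000 bytes.
128,000,000,000 / effective rate ≈ 163265.31 s → 2,721 minutes.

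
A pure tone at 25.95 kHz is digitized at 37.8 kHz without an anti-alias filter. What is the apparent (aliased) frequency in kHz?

11.85 kHz

Nyquist = 37,800/2 = 18,900 Hz; 25,950 Hz exceeds it.
Alias = |25,950 − 1×37,800| = |25,950 − 37,800| = 11,850 Hz = 11.85 kHz.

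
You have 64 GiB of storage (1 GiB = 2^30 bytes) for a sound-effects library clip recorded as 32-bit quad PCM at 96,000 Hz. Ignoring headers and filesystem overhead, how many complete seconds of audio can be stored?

Uncompressed byte rate = 96,000 × 4 × 4 = 1,536,000 bytes/s.
Capacity = 64 × 1,073,741,824 = 68,719,476,736 bytes.
68,719,476,736 / 1,536,000 ≈ 44739.24 s → 44,739 seconds.

44,739 seconds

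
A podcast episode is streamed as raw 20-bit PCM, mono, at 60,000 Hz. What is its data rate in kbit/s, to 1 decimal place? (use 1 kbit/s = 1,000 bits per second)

Bit rate = 60,000 × 20 × 1 = 1,200,000 bits/s.
= 1200.0 kbit/s.

1200.0 kbit/s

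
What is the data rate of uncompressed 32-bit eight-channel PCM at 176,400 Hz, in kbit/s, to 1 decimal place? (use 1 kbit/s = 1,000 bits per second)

45158.4 kbit/s

Bit rate = 176,400 × 32 × 8 = 45,158,400 bits/s.
= 45158.4 kbit/s.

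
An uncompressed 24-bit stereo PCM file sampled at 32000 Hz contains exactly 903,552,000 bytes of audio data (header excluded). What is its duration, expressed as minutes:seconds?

78:26

Byte rate = 32,000 × 3 × 2 = 192,000 bytes/s.
Duration = 903,552,000 / 192,000 = 4,706 s.
4,706 s = 78:26.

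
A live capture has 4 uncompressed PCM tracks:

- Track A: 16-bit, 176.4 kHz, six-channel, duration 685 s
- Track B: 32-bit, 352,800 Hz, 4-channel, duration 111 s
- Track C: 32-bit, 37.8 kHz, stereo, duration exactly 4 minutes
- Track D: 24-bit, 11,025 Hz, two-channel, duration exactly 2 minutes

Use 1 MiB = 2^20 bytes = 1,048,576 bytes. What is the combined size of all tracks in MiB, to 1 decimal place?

2057.2 MiB

Track A: 176,400 × 685 × 2 × 6 = 1,450,008,000 bytes.
Track B: 352,800 × 111 × 4 × 4 = 626,572,800 bytes.
Track C: exactly 4 minutes = 240 s; 37,800 × 240 × 4 × 2 = 72,576,000 bytes.
Track D: exactly 2 minutes = 120 s; 11,025 × 120 × 3 × 2 = 7,938,000 bytes.
Total = 2,157,094,800 bytes = 2057.2 MiB.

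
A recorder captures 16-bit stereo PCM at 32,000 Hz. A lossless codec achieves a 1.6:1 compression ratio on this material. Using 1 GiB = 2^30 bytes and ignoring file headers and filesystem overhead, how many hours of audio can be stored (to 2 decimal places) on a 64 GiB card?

238.61 hours

Uncompressed byte rate = 32,000 × 2 × 2 = 128,000 bytes/s.
After 1.6:1 compression, effective rate ≈ 80000 bytes/s.
Capacity = 64 × 1,073,741,824 = 68,719,476,736 bytes.
68,719,476,736 / effective rate ≈ 858993.46 s → 238.61 hours.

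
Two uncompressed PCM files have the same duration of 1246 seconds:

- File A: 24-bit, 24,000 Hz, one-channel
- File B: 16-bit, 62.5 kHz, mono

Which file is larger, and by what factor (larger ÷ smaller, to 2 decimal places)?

File A: 24,000 × 3 × 1 = 72,000 bytes/s.
File B: 62,500 × 2 × 1 = 125,000 bytes/s.
File B is larger; ratio = 155,750,000 / 89,712,000 = 1.74.

File B, by a factor of 1.74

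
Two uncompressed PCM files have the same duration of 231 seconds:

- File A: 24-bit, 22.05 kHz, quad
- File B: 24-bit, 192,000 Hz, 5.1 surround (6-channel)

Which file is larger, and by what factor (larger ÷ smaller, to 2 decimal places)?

File A: 22,050 × 3 × 4 = 264,600 bytes/s.
File B: 192,000 × 3 × 6 = 3,456,000 bytes/s.
File B is larger; ratio = 798,336,000 / 61,122,600 = 13.06.

File B, by a factor of 13.06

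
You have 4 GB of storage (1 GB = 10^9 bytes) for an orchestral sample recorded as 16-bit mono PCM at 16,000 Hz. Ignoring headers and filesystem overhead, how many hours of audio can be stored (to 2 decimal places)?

Uncompressed byte rate = 16,000 × 2 × 1 = 32,000 bytes/s.
Capacity = 4 × 1,000,000,000 = 4,000,000,000 bytes.
4,000,000,000 / 32,000 ≈ 125000 s → 34.72 hours.

34.72 hours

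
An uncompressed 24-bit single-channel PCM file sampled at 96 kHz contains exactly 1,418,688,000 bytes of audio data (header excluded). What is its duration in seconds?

Byte rate = 96,000 × 3 × 1 = 288,000 bytes/s.
Duration = 1,418,688,000 / 288,000 = 4,926 s.

4,926 seconds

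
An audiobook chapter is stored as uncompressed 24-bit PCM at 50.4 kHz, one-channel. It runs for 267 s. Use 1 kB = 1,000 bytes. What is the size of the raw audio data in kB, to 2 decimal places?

Bytes = 50,400 samples/s × 267 s × 3 bytes/sample × 1 ch = 40,370,400 bytes.
40,370,400 / 1,000 = 40370.40 kB.

40370.40 kB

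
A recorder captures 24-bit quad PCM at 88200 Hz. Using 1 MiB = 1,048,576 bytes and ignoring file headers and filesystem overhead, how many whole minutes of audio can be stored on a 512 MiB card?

8 minutes

Uncompressed byte rate = 88,200 × 3 × 4 = 1,058,400 bytes/s.
Capacity = 512 × 1,048,576 = 536,870,912 bytes.
536,870,912 / 1,058,400 ≈ 507.25 s → 8 minutes.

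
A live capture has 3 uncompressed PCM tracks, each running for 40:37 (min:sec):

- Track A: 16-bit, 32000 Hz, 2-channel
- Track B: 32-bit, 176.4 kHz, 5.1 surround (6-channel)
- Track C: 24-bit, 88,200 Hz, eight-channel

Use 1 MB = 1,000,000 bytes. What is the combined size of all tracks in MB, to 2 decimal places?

40:37 (min:sec) = 2,437 s.
Track A: 32,000 × 2,437 × 2 × 2 = 311,936,000 bytes.
Track B: 176,400 × 2,437 × 4 × 6 = 10,317,283,200 bytes.
Track C: 88,200 × 2,437 × 3 × 8 = 5,158,641,600 bytes.
Total = 15,787,860,800 bytes = 15787.86 MB.

15787.86 MB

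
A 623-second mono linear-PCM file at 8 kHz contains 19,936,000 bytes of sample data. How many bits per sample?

Bytes per sample = 19,936,000 / (8,000 × 623 × 1) = 19,936,000 / 4,984,000 = 4.
Bit depth = 4 × 8 = 32 bits.

32 bits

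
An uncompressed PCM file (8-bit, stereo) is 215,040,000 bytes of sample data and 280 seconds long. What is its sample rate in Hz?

Bytes = sample_rate × seconds × bytes_per_sample × channels.
sample_rate = 215,040,000 / (280 × 1 × 2) = 215,040,000 / 560 = 384,000 Hz.

384,000 Hz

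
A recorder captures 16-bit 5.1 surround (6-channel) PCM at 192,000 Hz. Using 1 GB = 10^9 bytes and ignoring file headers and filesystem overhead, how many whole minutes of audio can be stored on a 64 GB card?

462 minutes

Uncompressed byte rate = 192,000 × 2 × 6 = 2,304,000 bytes/s.
Capacity = 64 × 1,000,000,000 = 64,000,000,000 bytes.
64,000,000,000 / 2,304,000 ≈ 27777.78 s → 462 minutes.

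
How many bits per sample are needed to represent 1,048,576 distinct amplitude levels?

log2(1,048,576) = 20.

20 bits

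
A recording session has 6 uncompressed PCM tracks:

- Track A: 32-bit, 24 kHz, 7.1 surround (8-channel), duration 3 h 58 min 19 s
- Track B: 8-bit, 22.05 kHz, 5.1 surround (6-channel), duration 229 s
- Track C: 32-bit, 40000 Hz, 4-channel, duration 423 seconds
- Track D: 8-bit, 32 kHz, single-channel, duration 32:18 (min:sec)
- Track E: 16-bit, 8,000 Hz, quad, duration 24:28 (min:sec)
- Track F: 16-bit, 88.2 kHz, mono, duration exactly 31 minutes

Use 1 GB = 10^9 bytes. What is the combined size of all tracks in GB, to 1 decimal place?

11.8 GB

Track A: 3 h 58 min 19 s = 14,299 s; 24,000 × 14,299 × 4 × 8 = 10,981,632,000 bytes.
Track B: 22,050 × 229 × 1 × 6 = 30,296,700 bytes.
Track C: 40,000 × 423 × 4 × 4 = 270,720,000 bytes.
Track D: 32:18 (min:sec) = 1,938 s; 32,000 × 1,938 × 1 × 1 = 62,016,000 bytes.
Track E: 24:28 (min:sec) = 1,468 s; 8,000 × 1,468 × 2 × 4 = 93,952,000 bytes.
Track F: exactly 31 minutes = 1,860 s; 88,200 × 1,860 × 2 × 1 = 328,104,000 bytes.
Total = 11,766,720,700 bytes = 11.8 GB.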